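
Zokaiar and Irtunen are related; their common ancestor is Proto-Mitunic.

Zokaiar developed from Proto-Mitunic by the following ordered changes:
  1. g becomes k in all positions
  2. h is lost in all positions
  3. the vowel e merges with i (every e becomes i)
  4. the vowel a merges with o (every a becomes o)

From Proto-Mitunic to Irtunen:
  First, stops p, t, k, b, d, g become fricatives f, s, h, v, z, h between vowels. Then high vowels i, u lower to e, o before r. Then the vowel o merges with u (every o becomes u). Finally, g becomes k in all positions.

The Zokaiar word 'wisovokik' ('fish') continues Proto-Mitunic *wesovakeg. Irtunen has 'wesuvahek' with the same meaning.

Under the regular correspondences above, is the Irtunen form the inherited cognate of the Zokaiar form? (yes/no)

Derive the expected Irtunen reflex of *wesovakeg:
Irtunen: start from *wesovakeg.
  rule 1 (intervocalic lenition): wesovakeg → wesovaheg
  rule 2: no change — wesovaheg
  rule 3 (vowel merger): wesovaheg → wesuvaheg
  rule 4 (unconditioned shift): wesuvaheg → wesuvahek
  ⇒ Irtunen wesuvahek
Irtunen 'wesuvahek' matches the regular reflex exactly, so the pair is cognate.

yes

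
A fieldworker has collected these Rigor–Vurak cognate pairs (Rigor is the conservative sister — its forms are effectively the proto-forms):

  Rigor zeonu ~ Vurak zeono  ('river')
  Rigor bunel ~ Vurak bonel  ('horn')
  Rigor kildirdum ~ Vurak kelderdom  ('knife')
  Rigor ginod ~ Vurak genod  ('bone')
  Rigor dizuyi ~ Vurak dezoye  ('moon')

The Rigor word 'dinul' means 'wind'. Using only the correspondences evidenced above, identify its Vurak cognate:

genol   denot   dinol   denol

denol

ginod ~ genod — Rigor i corresponds to Vurak e after a consonant, before a nasal.
dizuyi ~ dezoye — Rigor u corresponds to Vurak o after a consonant, before a consonant other than r, m, n, p, b, f, v.
Applying these to Rigor 'dinul':
  dinul → denul   (i→e after a consonant, before a nasal)
  denul → denol   (u→o after a consonant, before a consonant other than r, m, n, p, b, f, v)
So the Vurak cognate is 'denol'.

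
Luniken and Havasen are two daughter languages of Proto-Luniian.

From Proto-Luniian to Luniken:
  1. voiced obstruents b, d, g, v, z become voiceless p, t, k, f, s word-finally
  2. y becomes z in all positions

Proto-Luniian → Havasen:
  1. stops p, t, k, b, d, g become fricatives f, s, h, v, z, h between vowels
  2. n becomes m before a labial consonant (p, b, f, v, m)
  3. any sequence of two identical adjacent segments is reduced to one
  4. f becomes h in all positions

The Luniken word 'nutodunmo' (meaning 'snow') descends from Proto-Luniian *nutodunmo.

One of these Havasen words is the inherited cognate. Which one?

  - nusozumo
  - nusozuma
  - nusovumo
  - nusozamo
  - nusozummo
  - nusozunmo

Havasen: *nutodunmo > nusozunmo > nusozummo > nusozumo  (by intervocalic lenition, nasal place assimilation, degemination)
Among the options, 'nusozumo' alone shows every Havasen change applied in order.

nusozumo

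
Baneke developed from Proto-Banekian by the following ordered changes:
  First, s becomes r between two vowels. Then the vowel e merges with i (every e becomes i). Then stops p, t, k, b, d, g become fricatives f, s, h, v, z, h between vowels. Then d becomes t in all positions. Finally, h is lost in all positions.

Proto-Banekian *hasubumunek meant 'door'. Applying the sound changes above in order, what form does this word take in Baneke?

Baneke: *hasubumunek
  hasubumunek → harubumunek   [rhotacism]
  harubumunek → harubumunik   [vowel merger]
  harubumunik → haruvumunik   [intervocalic lenition]
  haruvumunik (rule 4 does not apply)
  haruvumunik → aruvumunik   [h-loss]
  giving Baneke aruvumunik.

aruvumunik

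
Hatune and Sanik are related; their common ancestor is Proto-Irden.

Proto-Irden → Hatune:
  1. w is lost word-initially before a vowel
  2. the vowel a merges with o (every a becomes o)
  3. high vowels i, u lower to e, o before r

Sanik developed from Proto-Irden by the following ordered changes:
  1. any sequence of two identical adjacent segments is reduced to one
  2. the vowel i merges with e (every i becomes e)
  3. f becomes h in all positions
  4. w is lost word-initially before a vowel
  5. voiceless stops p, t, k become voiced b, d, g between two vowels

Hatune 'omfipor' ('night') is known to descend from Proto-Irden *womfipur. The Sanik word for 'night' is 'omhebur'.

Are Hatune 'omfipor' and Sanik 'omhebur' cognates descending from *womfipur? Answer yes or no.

Derive the expected Sanik reflex of *womfipur:
Sanik: start from *womfipur.
  rule 1: no change — womfipur
  rule 2 (vowel merger): womfipur → womfepur
  rule 3 (unconditioned shift): womfepur → womhepur
  rule 4 (glide loss): womhepur → omhepur
  rule 5 (intervocalic voicing): omhepur → omhebur
  ⇒ Sanik omhebur
Sanik 'omhebur' matches the regular reflex exactly, so the pair is cognate.

yes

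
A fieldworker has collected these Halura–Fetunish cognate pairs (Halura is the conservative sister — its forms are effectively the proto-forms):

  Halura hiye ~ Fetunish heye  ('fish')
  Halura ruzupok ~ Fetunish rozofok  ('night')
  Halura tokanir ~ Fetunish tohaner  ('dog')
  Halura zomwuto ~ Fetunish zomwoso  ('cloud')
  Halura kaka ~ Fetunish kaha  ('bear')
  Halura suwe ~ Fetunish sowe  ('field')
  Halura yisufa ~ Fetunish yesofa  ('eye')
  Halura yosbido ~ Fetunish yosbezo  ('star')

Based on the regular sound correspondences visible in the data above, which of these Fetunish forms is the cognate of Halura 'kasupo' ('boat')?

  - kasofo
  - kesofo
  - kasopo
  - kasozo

ruzupok ~ rozofok — Halura u corresponds to Fetunish o after a consonant, before a labial obstruent.
ruzupok ~ rozofok — Halura p corresponds to Fetunish f between vowels (before a back vowel).
Applying these to Halura 'kasupo':
  kasupo → kasopo   (u→o after a consonant, before a labial obstruent)
  kasopo → kasofo   (p→f between vowels (before a back vowel))
So the Fetunish cognate is 'kasofo'.

kasofo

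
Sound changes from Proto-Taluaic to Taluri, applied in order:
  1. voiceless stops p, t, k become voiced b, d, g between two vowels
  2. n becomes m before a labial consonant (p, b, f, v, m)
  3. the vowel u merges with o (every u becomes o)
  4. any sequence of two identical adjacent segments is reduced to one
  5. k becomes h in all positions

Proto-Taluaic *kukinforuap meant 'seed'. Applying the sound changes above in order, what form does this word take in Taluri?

hogimforoap

Taluri: *kukinforuap > kuginforuap > kugimforuap > kogimforoap > hogimforoap  (by intervocalic voicing, nasal place assimilation, vowel merger, unconditioned shift)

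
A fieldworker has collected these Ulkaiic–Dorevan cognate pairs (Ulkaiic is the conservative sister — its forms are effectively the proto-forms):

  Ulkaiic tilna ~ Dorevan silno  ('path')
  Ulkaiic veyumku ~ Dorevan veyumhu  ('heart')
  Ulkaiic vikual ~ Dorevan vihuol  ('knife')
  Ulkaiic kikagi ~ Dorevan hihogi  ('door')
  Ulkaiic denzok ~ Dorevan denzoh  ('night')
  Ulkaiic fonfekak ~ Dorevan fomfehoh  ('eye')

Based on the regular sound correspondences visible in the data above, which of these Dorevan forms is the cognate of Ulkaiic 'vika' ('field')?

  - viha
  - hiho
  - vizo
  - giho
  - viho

kikagi ~ hihogi, fonfekak ~ fomfehoh — Ulkaiic k corresponds to Dorevan h between vowels (before a back vowel).
tilna ~ silno — Ulkaiic a corresponds to Dorevan o word-finally.
Applying these to Ulkaiic 'vika':
  vika → viha   (k→h between vowels (before a back vowel))
  viha → viho   (a→o word-finally)
So the Dorevan cognate is 'viho'.

viho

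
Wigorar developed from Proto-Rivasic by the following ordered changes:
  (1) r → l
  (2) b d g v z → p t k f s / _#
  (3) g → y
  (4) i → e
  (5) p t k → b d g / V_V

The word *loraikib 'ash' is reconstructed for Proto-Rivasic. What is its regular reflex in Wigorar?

lolaegep

Wigorar: *loraikib > lolaikib > lolaikip > lolaekep > lolaegep  (by unconditioned shift, final devoicing, vowel merger, intervocalic voicing)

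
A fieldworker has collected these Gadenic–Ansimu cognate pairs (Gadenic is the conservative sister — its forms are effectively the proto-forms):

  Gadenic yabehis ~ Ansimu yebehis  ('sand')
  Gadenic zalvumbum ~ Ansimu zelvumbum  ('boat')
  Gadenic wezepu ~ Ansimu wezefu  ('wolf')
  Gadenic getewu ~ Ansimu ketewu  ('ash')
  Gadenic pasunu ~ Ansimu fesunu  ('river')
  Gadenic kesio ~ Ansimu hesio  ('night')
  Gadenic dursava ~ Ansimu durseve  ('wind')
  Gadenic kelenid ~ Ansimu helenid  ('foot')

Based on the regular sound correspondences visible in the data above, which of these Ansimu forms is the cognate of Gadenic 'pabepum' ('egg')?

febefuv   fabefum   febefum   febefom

pasunu ~ fesunu — Gadenic p corresponds to Ansimu f word-initially before a back vowel.
yabehis ~ yebehis — Gadenic a corresponds to Ansimu e after a consonant, before a labial obstruent.
wezepu ~ wezefu — Gadenic p corresponds to Ansimu f between vowels (before a back vowel).
Applying these to Gadenic 'pabepum':
  pabepum → fabepum   (p→f word-initially before a back vowel)
  fabepum → febepum   (a→e after a consonant, before a labial obstruent)
  febepum → febefum   (p→f between vowels (before a back vowel))
So the Ansimu cognate is 'febefum'.

febefum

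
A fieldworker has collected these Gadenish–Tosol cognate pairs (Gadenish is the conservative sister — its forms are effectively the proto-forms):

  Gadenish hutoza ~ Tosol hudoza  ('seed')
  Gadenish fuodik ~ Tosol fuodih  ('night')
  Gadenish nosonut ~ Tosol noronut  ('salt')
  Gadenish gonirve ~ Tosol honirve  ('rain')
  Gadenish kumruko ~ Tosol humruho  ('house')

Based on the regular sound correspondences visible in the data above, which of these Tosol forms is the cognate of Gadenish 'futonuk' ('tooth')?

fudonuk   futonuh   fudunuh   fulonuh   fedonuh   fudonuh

fudonuh

hutoza ~ hudoza — Gadenish t corresponds to Tosol d between vowels (before a back vowel).
fuodik ~ fuodih — Gadenish k corresponds to Tosol h word-finally.
Applying these to Gadenish 'futonuk':
  futonuk → fudonuk   (t→d between vowels (before a back vowel))
  fudonuk → fudonuh   (k→h word-finally)
So the Tosol cognate is 'fudonuh'.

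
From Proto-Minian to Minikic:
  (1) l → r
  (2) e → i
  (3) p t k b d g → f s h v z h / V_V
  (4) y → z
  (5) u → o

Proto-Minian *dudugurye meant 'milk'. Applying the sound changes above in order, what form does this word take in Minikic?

dozohorzi

Minikic: start from *dudugurye.
  rule 1: no change — dudugurye
  rule 2 (vowel merger): dudugurye → duduguryi
  rule 3 (intervocalic lenition): duduguryi → duzuhuryi
  rule 4 (unconditioned shift): duzuhuryi → duzuhurzi
  rule 5 (vowel merger): duzuhurzi → dozohorzi
  ⇒ Minikic dozohorzi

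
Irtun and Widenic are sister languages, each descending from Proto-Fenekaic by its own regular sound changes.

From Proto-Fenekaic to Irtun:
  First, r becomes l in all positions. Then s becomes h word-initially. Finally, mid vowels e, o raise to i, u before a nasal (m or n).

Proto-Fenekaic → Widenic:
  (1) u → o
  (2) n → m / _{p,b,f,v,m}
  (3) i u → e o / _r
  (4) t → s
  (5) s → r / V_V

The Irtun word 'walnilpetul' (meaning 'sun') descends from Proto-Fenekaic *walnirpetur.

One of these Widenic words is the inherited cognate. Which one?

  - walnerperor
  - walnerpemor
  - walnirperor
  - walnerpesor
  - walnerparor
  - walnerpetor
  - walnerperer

Widenic: start from *walnirpetur.
  rule 1 (vowel merger): walnirpetur → walnirpetor
  rule 2: no change — walnirpetor
  rule 3 (pre-rhotic lowering): walnirpetor → walnerpetor
  rule 4 (unconditioned shift): walnerpetor → walnerpesor
  rule 5 (rhotacism): walnerpesor → walnerperor
  ⇒ Widenic walnerperor
Only 'walnerperor' matches the regular Widenic development of *walnirpetur.

walnerperor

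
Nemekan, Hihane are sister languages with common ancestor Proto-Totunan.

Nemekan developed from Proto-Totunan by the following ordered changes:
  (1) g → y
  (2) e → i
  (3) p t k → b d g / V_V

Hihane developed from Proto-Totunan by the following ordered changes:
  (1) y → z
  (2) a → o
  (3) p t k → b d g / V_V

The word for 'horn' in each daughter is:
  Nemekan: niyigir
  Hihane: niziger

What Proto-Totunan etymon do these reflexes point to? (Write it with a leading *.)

*niyiker

Position 6: Nemekan has i, Hihane has e. Hihane preserves e here (none of its changes turn any other segment into e), so the proto-segment is *e.
Position 5: Nemekan has g, Hihane has g. In Nemekan, g can only continue *k, so the proto-segment is *k.
Verify the candidate proto-form against each daughter:
Nemekan: *niyiker
  niyiker (rule 1 does not apply)
  niyiker → niyikir   [vowel merger]
  niyikir → niyigir   [intervocalic voicing]
  giving Nemekan niyigir.
Hihane: *niyiker > niziker > niziger  (by unconditioned shift, intervocalic voicing)
No other proto-form is consistent with every reflex, so the reconstruction is *niyiker.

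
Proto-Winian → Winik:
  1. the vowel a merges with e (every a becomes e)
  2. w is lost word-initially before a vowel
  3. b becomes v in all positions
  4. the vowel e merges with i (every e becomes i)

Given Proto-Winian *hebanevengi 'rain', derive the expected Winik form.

Winik: *hebanevengi > hebenevengi > hevenevengi > hivinivingi  (by vowel merger, unconditioned shift, vowel merger)

hivinivingi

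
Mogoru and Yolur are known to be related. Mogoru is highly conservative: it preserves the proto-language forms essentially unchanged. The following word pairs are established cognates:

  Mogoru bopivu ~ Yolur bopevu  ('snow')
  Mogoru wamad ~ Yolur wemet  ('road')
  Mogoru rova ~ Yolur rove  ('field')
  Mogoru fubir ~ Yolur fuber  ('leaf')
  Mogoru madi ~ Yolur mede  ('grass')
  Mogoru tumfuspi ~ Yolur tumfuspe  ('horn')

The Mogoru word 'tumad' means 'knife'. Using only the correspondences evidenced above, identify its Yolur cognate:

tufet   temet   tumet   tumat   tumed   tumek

tumet

wamad ~ wemet, madi ~ mede — Mogoru a corresponds to Yolur e after a consonant, before a consonant other than r, m, n, p, b, f, v.
wamad ~ wemet — Mogoru d corresponds to Yolur t word-finally.
Applying these to Mogoru 'tumad':
  tumad → tumed   (a→e after a consonant, before a consonant other than r, m, n, p, b, f, v)
  tumed → tumet   (d→t word-finally)
So the Yolur cognate is 'tumet'.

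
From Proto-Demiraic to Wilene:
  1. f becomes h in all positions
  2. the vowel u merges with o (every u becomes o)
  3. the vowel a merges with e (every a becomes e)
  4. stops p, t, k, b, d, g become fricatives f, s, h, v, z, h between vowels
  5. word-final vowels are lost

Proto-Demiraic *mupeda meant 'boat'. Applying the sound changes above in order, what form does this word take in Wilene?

Wilene: *mupeda > mopeda > mopede > mofeze > mofez  (by vowel merger, vowel merger, intervocalic lenition, apocope)

mofez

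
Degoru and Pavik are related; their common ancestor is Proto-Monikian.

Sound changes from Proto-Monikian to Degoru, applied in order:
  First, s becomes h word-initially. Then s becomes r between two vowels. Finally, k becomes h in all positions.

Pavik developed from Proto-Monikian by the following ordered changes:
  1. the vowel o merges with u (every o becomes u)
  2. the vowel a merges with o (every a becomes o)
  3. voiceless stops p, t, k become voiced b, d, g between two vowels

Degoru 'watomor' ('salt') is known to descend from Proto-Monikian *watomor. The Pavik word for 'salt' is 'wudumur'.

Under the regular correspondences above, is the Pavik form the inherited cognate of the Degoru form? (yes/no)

no

Derive the expected Pavik reflex of *watomor:
Pavik: start from *watomor.
  rule 1 (vowel merger): watomor → watumur
  rule 2 (vowel merger): watumur → wotumur
  rule 3 (intervocalic voicing): wotumur → wodumur
  ⇒ Pavik wodumur
The regular Pavik reflex would be 'wodumur', but the attested form is 'wudumur'. The correspondence is irregular, so they are not cognates (the Pavik form has a different source).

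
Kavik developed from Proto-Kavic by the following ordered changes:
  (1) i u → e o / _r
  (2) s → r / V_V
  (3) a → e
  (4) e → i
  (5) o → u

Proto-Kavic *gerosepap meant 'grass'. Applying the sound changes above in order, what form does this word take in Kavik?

Kavik: start from *gerosepap.
  rule 1: no change — gerosepap
  rule 2 (rhotacism): gerosepap → gerorepap
  rule 3 (vowel merger): gerorepap → gerorepep
  rule 4 (vowel merger): gerorepep → giroripip
  rule 5 (vowel merger): giroripip → giruripip
  ⇒ Kavik giruripip

giruripip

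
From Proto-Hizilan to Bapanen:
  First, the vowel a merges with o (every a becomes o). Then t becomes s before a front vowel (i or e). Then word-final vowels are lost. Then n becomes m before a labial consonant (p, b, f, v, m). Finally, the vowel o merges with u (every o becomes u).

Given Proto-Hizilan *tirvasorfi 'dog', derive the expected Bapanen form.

Bapanen: *tirvasorfi > tirvosorfi > sirvosorfi > sirvosorf > sirvusurf  (by vowel merger, palatalisation, apocope, vowel merger)

sirvusurf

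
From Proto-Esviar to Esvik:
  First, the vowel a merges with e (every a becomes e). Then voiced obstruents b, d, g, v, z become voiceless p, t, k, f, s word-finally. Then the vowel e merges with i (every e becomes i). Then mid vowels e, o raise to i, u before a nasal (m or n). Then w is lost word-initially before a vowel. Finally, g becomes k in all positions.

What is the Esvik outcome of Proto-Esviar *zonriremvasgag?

Esvik: *zonriremvasgag
  zonriremvasgag → zonriremvesgeg   [vowel merger]
  zonriremvesgeg → zonriremvesgek   [final devoicing]
  zonriremvesgek → zonririmvisgik   [vowel merger]
  zonririmvisgik → zunririmvisgik   [pre-nasal raising]
  zunririmvisgik (rule 5 does not apply)
  zunririmvisgik → zunririmviskik   [unconditioned shift]
  giving Esvik zunririmviskik.

zunririmviskik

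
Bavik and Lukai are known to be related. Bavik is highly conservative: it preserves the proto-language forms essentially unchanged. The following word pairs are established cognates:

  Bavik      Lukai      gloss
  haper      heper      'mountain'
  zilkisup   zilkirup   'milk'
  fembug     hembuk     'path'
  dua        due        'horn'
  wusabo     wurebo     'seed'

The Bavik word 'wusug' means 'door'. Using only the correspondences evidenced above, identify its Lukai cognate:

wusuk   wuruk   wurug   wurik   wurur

zilkisup ~ zilkirup — Bavik s corresponds to Lukai r between vowels (before a back vowel).
fembug ~ hembuk — Bavik g corresponds to Lukai k word-finally.
Applying these to Bavik 'wusug':
  wusug → wurug   (s→r between vowels (before a back vowel))
  wurug → wuruk   (g→k word-finally)
So the Lukai cognate is 'wuruk'.

wuruk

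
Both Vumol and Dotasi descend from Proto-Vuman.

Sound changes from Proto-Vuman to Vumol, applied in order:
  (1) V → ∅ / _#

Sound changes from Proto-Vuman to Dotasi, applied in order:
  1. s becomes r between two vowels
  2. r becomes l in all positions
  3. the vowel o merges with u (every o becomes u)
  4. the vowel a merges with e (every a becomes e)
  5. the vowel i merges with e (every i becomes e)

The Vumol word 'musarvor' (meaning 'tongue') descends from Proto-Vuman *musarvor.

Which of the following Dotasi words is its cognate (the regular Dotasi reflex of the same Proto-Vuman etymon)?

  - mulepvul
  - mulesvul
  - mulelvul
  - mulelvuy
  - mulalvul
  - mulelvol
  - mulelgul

Dotasi: start from *musarvor.
  rule 1 (rhotacism): musarvor → murarvor
  rule 2 (unconditioned shift): murarvor → mulalvol
  rule 3 (vowel merger): mulalvol → mulalvul
  rule 4 (vowel merger): mulalvul → mulelvul
  rule 5: no change — mulelvul
  ⇒ Dotasi mulelvul
The other candidates each miss or misapply at least one Dotasi change.

mulelvul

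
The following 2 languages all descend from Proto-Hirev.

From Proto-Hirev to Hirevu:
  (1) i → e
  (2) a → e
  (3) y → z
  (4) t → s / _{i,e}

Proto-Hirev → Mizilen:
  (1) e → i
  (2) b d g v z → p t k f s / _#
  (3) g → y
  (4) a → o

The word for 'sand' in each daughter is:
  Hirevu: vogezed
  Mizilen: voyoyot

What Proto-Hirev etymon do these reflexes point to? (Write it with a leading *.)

Position 7: Hirevu has d, Mizilen has t. Hirevu preserves d here (none of its changes turn any other segment into d), so the proto-segment is *d.
Position 5: Hirevu has z, Mizilen has y. Taking the neighbouring segments as reconstructed: Hirevu z could go back to *z or *y; Mizilen y could go back to *g or *y — the one source consistent with every daughter is *y.
Verify the candidate proto-form against each daughter:
Hirevu: *vogayad > vogeyed > vogezed  (by vowel merger, unconditioned shift)
Mizilen: *vogayad
  vogayad (rule 1 does not apply)
  vogayad → vogayat   [final devoicing]
  vogayat → voyayat   [unconditioned shift]
  voyayat → voyoyot   [vowel merger]
  giving Mizilen voyoyot.
No other proto-form is consistent with every reflex, so the reconstruction is *vogayad.

*vogayad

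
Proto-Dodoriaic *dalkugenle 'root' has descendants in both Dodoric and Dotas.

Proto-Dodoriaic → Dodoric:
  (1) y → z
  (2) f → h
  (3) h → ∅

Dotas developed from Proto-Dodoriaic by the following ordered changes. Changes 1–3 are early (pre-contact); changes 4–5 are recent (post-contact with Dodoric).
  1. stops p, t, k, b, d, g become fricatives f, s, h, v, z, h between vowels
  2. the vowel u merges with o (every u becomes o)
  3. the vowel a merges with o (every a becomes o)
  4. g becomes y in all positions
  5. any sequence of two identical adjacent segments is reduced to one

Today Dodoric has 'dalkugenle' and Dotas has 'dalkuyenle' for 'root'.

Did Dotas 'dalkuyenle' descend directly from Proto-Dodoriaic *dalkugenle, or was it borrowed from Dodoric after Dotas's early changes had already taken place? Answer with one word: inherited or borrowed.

borrowed

If inherited, *dalkugenle would pass through all of Dotas's changes:
Dotas: *dalkugenle > dalkuhenle > dalkohenle > dolkohenle  (by intervocalic lenition, vowel merger, vowel merger)
If borrowed from Dodoric 'dalkugenle' after the early changes, it would undergo only the recent ones:
  rule 4 (unconditioned shift): dalkugenle → dalkuyenle
  rule 5 (degemination): no change (dalkuyenle)
  ⇒ as a loan: dalkuyenle
Dotas 'dalkuyenle' matches the loan outcome 'dalkuyenle', not the inherited 'dolkohenle' — it skipped the early Dotas changes, so it was borrowed from Dodoric.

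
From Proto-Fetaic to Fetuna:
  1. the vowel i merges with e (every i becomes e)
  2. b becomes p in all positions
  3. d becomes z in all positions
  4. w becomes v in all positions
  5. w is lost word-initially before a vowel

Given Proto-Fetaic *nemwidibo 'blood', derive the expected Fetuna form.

Fetuna: *nemwidibo > nemwedebo > nemwedepo > nemwezepo > nemvezepo  (by vowel merger, unconditioned shift, unconditioned shift, unconditioned shift)

nemvezepo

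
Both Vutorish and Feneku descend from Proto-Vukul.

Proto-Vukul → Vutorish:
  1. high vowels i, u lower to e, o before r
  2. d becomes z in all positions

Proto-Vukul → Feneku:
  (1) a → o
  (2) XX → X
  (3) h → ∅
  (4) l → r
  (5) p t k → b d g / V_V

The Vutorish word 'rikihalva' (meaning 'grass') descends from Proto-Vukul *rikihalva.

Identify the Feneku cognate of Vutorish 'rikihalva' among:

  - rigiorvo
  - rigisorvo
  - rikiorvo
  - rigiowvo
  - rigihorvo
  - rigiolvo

Feneku: *rikihalva > rikiholvo > rikiolvo > rikiorvo > rigiorvo  (by vowel merger, h-loss, unconditioned shift, intervocalic voicing)
Among the options, 'rigiorvo' alone shows every Feneku change applied in order.

rigiorvo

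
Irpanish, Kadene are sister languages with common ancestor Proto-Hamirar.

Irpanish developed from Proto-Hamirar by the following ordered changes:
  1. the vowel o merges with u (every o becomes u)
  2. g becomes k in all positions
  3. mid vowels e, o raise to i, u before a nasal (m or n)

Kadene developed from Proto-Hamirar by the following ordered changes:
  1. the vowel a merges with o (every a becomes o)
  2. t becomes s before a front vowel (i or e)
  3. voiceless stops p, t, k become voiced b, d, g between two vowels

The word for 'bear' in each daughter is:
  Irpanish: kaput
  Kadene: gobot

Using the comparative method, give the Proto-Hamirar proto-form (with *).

*gapot

Position 3: Irpanish has p, Kadene has b. Irpanish preserves p here (none of its changes turn any other segment into p), so the proto-segment is *p.
Position 2: Irpanish has a, Kadene has o. Irpanish preserves a here (none of its changes turn any other segment into a), so the proto-segment is *a.
Continuing position by position gives *gapot; check it forward:
Irpanish: *gapot
  gapot → gaput   [vowel merger]
  gaput → kaput   [unconditioned shift]
  kaput (rule 3 does not apply)
  giving Irpanish kaput.
Kadene: *gapot > gopot > gobot  (by vowel merger, intervocalic voicing)
No other proto-form is consistent with every reflex, so the reconstruction is *gapot.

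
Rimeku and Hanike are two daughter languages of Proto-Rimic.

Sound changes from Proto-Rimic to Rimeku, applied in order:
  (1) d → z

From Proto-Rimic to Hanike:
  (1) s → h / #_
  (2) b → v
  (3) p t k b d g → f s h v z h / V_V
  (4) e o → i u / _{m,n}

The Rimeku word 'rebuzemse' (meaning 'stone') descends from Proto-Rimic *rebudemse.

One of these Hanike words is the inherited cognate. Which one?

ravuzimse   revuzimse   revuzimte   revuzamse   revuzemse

revuzimse

Hanike: start from *rebudemse.
  rule 1: no change — rebudemse
  rule 2 (unconditioned shift): rebudemse → revudemse
  rule 3 (intervocalic lenition): revudemse → revuzemse
  rule 4 (pre-nasal raising): revuzemse → revuzimse
  ⇒ Hanike revuzimse
Only 'revuzimse' matches the regular Hanike development of *rebudemse.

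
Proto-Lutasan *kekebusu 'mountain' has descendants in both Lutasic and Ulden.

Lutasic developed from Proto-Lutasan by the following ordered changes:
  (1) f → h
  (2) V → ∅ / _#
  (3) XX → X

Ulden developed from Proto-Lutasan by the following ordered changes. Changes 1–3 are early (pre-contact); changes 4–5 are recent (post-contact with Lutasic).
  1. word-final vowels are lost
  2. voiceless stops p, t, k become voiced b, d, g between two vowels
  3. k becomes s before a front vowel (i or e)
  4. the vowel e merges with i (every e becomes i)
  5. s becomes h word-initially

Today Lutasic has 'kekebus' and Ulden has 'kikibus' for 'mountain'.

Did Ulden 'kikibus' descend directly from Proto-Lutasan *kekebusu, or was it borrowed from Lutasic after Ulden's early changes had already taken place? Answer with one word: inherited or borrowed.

If inherited, *kekebusu would pass through all of Ulden's changes:
Ulden: *kekebusu
  kekebusu → kekebus   [apocope]
  kekebus → kegebus   [intervocalic voicing]
  kegebus → segebus   [palatalisation]
  segebus → sigibus   [vowel merger]
  sigibus → higibus   [debuccalisation]
  giving Ulden higibus.
If borrowed from Lutasic 'kekebus' after the early changes, it would undergo only the recent ones:
  rule 4 (vowel merger): kekebus → kikibus
  rule 5 (debuccalisation): no change (kikibus)
  ⇒ as a loan: kikibus
Ulden 'kikibus' matches the loan outcome 'kikibus', not the inherited 'higibus' — it skipped the early Ulden changes, so it was borrowed from Lutasic.

borrowed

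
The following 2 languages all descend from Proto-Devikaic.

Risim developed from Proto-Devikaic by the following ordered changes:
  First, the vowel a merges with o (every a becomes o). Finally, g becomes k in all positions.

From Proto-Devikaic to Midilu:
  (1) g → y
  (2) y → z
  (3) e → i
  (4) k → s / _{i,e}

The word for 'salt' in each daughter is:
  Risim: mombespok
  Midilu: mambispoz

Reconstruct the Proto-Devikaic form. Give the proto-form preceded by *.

*mambespog

Position 2: Risim has o, Midilu has a. Midilu preserves a here (none of its changes turn any other segment into a), so the proto-segment is *a.
Position 5: Risim has e, Midilu has i. Risim preserves e here (none of its changes turn any other segment into e), so the proto-segment is *e.
Verify the candidate proto-form against each daughter:
Risim: start from *mambespog.
  rule 1 (vowel merger): mambespog → mombespog
  rule 2 (unconditioned shift): mombespog → mombespok
  ⇒ Risim mombespok
Midilu: start from *mambespog.
  rule 1 (unconditioned shift): mambespog → mambespoy
  rule 2 (unconditioned shift): mambespoy → mambespoz
  rule 3 (vowel merger): mambespoz → mambispoz
  rule 4: no change — mambispoz
  ⇒ Midilu mambispoz
*mambespog is the unique common source.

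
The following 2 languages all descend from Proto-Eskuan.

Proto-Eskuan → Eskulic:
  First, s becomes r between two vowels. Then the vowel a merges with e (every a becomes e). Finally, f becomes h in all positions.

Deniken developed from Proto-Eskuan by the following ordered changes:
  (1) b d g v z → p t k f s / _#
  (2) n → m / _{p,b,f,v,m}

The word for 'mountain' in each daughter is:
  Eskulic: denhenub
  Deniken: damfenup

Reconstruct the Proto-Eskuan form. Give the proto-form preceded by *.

*danfenub

Position 8: Eskulic has b, Deniken has p. Eskulic preserves b here (none of its changes turn any other segment into b), so the proto-segment is *b.
Position 3: Eskulic has n, Deniken has m. Eskulic preserves n here (none of its changes turn any other segment into n), so the proto-segment is *n.
This points to *danfenub. Verify forward in each daughter:
Eskulic: start from *danfenub.
  rule 1: no change — danfenub
  rule 2 (vowel merger): danfenub → denfenub
  rule 3 (unconditioned shift): denfenub → denhenub
  ⇒ Eskulic denhenub
Deniken: *danfenub > danfenup > damfenup  (by final devoicing, nasal place assimilation)
Only *danfenub yields all of Eskulic denhenub, Deniken damfenup.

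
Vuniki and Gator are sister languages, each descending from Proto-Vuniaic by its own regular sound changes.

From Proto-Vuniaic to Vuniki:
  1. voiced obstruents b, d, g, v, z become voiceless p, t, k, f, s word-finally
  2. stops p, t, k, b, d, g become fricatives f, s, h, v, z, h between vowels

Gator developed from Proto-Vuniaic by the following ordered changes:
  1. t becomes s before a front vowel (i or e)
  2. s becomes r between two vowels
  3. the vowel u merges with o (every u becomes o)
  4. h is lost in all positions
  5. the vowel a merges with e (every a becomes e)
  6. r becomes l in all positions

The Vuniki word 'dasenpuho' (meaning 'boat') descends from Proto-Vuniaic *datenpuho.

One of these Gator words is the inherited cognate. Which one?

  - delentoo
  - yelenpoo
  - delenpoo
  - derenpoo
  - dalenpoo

delenpoo

Gator: start from *datenpuho.
  rule 1 (palatalisation): datenpuho → dasenpuho
  rule 2 (rhotacism): dasenpuho → darenpuho
  rule 3 (vowel merger): darenpuho → darenpoho
  rule 4 (h-loss): darenpoho → darenpoo
  rule 5 (vowel merger): darenpoo → derenpoo
  rule 6 (unconditioned shift): derenpoo → delenpoo
  ⇒ Gator delenpoo
Only 'delenpoo' matches the regular Gator development of *datenpuho.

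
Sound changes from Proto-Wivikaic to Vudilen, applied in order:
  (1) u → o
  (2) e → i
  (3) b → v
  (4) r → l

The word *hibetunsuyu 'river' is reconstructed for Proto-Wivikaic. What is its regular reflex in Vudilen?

Vudilen: start from *hibetunsuyu.
  rule 1 (vowel merger): hibetunsuyu → hibetonsoyo
  rule 2 (vowel merger): hibetonsoyo → hibitonsoyo
  rule 3 (unconditioned shift): hibitonsoyo → hivitonsoyo
  rule 4: no change — hivitonsoyo
  ⇒ Vudilen hivitonsoyo

hivitonsoyo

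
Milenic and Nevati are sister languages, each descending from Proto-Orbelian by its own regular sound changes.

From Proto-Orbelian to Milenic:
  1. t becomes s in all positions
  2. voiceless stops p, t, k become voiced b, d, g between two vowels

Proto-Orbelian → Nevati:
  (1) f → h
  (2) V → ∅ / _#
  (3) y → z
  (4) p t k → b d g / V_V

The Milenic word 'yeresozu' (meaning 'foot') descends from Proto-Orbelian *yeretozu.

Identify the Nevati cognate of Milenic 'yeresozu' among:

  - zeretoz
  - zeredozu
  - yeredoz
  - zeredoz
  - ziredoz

zeredoz

Nevati: *yeretozu > yeretoz > zeretoz > zeredoz  (by apocope, unconditioned shift, intervocalic voicing)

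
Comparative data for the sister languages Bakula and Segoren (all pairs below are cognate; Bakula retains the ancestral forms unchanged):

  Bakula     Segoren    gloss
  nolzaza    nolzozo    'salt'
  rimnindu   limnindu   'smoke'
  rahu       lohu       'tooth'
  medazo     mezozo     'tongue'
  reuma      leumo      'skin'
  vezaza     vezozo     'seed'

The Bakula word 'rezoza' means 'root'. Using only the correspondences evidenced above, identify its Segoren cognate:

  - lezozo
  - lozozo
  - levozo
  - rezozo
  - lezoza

lezozo

reuma ~ leumo — Bakula r corresponds to Segoren l word-initially before a front vowel.
nolzaza ~ nolzozo, reuma ~ leumo — Bakula a corresponds to Segoren o word-finally.
Applying these to Bakula 'rezoza':
  rezoza → lezoza   (r→l word-initially before a front vowel)
  lezoza → lezozo   (a→o word-finally)
So the Segoren cognate is 'lezozo'.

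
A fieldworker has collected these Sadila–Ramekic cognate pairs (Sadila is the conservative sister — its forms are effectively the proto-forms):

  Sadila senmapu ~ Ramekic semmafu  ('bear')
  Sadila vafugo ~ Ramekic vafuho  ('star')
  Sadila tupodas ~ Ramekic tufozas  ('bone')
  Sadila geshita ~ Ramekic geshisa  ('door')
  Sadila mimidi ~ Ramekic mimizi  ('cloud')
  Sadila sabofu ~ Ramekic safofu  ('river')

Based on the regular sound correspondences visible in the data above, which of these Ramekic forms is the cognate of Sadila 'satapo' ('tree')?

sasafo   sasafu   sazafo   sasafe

sasafo

geshita ~ geshisa — Sadila t corresponds to Ramekic s between vowels (before a back vowel).
tupodas ~ tufozas — Sadila p corresponds to Ramekic f between vowels (before a back vowel).
Applying these to Sadila 'satapo':
  satapo → sasapo   (t→s between vowels (before a back vowel))
  sasapo → sasafo   (p→f between vowels (before a back vowel))
So the Ramekic cognate is 'sasafo'.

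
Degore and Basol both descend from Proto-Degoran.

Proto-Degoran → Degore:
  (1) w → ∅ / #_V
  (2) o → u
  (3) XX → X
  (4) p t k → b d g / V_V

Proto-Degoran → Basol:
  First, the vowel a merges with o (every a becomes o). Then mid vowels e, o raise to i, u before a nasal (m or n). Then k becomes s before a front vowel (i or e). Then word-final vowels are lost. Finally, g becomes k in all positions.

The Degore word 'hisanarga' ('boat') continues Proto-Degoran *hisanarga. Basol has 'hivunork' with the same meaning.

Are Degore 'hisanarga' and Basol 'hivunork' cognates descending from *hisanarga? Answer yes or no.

Derive the expected Basol reflex of *hisanarga:
Basol: start from *hisanarga.
  rule 1 (vowel merger): hisanarga → hisonorgo
  rule 2 (pre-nasal raising): hisonorgo → hisunorgo
  rule 3: no change — hisunorgo
  rule 4 (apocope): hisunorgo → hisunorg
  rule 5 (unconditioned shift): hisunorg → hisunork
  ⇒ Basol hisunork
The regular Basol reflex would be 'hisunork', but the attested form is 'hivunork'. The correspondence is irregular, so they are not cognates (the Basol form has a different source).

no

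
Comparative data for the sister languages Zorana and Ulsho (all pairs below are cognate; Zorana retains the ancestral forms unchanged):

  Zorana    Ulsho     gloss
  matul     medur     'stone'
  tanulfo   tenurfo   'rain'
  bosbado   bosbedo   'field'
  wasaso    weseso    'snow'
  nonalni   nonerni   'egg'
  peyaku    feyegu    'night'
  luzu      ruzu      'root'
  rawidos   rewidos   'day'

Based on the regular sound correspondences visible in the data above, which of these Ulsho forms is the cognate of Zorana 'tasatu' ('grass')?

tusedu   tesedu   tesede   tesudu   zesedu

matul ~ medur, bosbado ~ bosbedo — Zorana a corresponds to Ulsho e after a consonant, before a consonant other than r, m, n, p, b, f, v.
matul ~ medur — Zorana t corresponds to Ulsho d between vowels (before a back vowel).
Applying these to Zorana 'tasatu':
  tasatu → tesatu   (a→e after a consonant, before a consonant other than r, m, n, p, b, f, v)
  tesatu → tesetu   (a→e after a consonant, before a consonant other than r, m, n, p, b, f, v)
  tesetu → tesedu   (t→d between vowels (before a back vowel))
So the Ulsho cognate is 'tesedu'.

tesedu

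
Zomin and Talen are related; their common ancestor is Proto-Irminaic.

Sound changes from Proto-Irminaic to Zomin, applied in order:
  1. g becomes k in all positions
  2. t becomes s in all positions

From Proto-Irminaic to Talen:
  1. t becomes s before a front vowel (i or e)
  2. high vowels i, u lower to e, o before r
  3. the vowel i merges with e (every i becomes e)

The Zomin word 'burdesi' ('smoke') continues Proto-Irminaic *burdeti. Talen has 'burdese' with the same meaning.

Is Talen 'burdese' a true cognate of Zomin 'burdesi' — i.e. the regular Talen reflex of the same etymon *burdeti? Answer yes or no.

Derive the expected Talen reflex of *burdeti:
Talen: *burdeti
  burdeti → burdesi   [palatalisation]
  burdesi → bordesi   [pre-rhotic lowering]
  bordesi → bordese   [vowel merger]
  giving Talen bordese.
The regular Talen reflex would be 'bordese', but the attested form is 'burdese'. The correspondence is irregular, so they are not cognates (the Talen form has a different source).

no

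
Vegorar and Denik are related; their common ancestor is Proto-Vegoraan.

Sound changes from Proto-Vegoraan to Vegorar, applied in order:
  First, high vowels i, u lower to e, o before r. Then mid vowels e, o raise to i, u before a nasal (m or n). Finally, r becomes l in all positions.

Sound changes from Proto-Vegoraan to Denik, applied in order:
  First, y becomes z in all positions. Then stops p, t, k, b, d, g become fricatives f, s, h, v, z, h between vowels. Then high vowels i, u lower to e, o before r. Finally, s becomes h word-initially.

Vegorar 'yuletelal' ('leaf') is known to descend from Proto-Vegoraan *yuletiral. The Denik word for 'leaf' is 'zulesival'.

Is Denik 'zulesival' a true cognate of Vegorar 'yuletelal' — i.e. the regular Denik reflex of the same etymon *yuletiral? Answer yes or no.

Derive the expected Denik reflex of *yuletiral:
Denik: *yuletiral > zuletiral > zulesiral > zuleseral  (by unconditioned shift, intervocalic lenition, pre-rhotic lowering)
The regular Denik reflex would be 'zuleseral', but the attested form is 'zulesival'. The correspondence is irregular, so they are not cognates (the Denik form has a different source).

no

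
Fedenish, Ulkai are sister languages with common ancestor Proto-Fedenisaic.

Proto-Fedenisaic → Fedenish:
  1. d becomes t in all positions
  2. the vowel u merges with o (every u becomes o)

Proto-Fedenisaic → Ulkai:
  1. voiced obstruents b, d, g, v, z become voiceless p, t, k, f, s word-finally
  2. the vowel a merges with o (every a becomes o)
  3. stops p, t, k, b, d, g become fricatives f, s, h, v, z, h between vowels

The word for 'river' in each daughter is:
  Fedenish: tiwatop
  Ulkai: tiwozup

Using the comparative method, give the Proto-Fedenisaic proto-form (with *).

*tiwadup

Position 6: Fedenish has o, Ulkai has u. Ulkai preserves u here (none of its changes turn any other segment into u), so the proto-segment is *u.
Position 4: Fedenish has a, Ulkai has o. Fedenish preserves a here (none of its changes turn any other segment into a), so the proto-segment is *a.
Position 5: Fedenish has t, Ulkai has z. Taking the neighbouring segments as reconstructed: Fedenish t could go back to *t or *d; Ulkai z could go back to *d or *z — the one source consistent with every daughter is *d.
This points to *tiwadup. Verify forward in each daughter:
Fedenish: start from *tiwadup.
  rule 1 (unconditioned shift): tiwadup → tiwatup
  rule 2 (vowel merger): tiwatup → tiwatop
  ⇒ Fedenish tiwatop
Ulkai: *tiwadup
  tiwadup (rule 1 does not apply)
  tiwadup → tiwodup   [vowel merger]
  tiwodup → tiwozup   [intervocalic lenition]
  giving Ulkai tiwozup.
Only *tiwadup yields all of Fedenish tiwatop, Ulkai tiwozup.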